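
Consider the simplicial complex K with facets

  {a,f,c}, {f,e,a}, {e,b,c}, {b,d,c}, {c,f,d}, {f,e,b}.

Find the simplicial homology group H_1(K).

H_1 ≅ Z.

Fix the vertex order a < b < c < d < e < f and write every simplex with vertices in increasing order. Then dim K = 2 and the simplices of K are:

  0-simplices (6): a, b, c, d, e, f
  1-simplices (12): ac, ae, af, bc, bd, be, bf, cd, ce, cf, df, ef
  2-simplices (6): acf, aef, bcd, bce, bef, cdf

Hence C_0 ≅ Z^6, C_1 ≅ Z^12, C_2 ≅ Z^6.

∂_1: C_1 → C_0 is given by ∂[p,q] = [q] − [p]. For instance
  ∂cf = f − c.
As a 6×12 matrix over Z this has rank 5, with invariant factors (1,1,1,1,1).

The boundary map ∂_2: C_2 → C_1 sends each 2-simplex [p,q,r] to [q,r] − [p,r] + [p,q]. For instance
  ∂bce = ce − be + bc,
  ∂cdf = df − cf + cd.
The 12×6 boundary matrix has rank 6 and Smith normal form diag(1,1,1,1,1,1).

Computing H_k = (kernel of ∂_k) / (image of ∂_{k+1}):

  H_1: rank ker ∂_1 − rank ∂_2 = (12 − 5) − 6 = 1, and the invariant factors of ∂_2 are all 1, so H_1 ≅ Z.

(K is a triangulation of the cylinder S^1 x I.)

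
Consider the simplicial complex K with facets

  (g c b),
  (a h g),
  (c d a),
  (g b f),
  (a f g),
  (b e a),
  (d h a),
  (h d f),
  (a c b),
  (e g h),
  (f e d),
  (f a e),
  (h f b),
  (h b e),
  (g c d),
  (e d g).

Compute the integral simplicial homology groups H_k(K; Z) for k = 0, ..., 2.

We work with the vertex ordering a < b < c < d < e < f < g < h. The simplices of K, each written with vertices in increasing order, are:

  0-simplices (8): a, b, c, d, e, f, g, h
  1-simplices (24): ab, ac, ad, ae, af, ag, ah, bc, be, bf, bg, bh, cd, cg, de, df, dg, dh, ef, eg, eh, fg, fh, gh
  2-simplices (16): abc, abe, acd, adh, aef, afg, agh, bcg, beh, bfg, bfh, cdg, def, deg, dfh, egh

Hence C_0 ≅ Z^8, C_1 ≅ Z^24, C_2 ≅ Z^16.

Boundary ∂_1: C_1 → C_0 is given by ∂[p,q] = [q] − [p].
This gives a 8×24 integer matrix of rank 7; reducing to Smith normal form yields diagonal entries (1,1,1,1,1,1,1).

The boundary map ∂_2: C_2 → C_1 maps a triangle to the signed sum of its edges. For instance
  ∂bfg = fg − bg + bf,
  ∂acd = cd − ad + ac.
The resulting 24×16 matrix has rank 15, and its Smith normal form has invariant factors (1,1,1,1,1,1,1,1,1,1,1,1,1,1,1).

Computing H_k = (kernel of ∂_k) / (image of ∂_{k+1}):

  H_0: rank C_0 − rank ∂_1 = 8 − 7 = 1, and the invariant factors of ∂_1 are all 1, so H_0 ≅ Z.
  H_1: rank ker ∂_1 − rank ∂_2 = (24 − 7) − 15 = 2, and the invariant factors of ∂_2 are all 1, so H_1 ≅ Z^2.
  H_2: rank ker ∂_2 − rank ∂_3 = (16 − 15) − 0 = 1, and there is no ∂_3, so H_2 ≅ Z.

H_0 = Z,  H_1 = Z^2,  H_2 = Z.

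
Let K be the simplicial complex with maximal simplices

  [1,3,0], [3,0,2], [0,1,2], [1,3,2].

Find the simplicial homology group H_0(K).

Fix the vertex order 0 < 1 < 2 < 3 and write every simplex with vertices in increasing order. Then dim K = 2 and the simplices of K are:

  0-simplices (4): [0], [1], [2], [3]
  1-simplices (6): [0,1], [0,2], [0,3], [1,2], [1,3], [2,3]
  2-simplices (4): [0,1,2], [0,1,3], [0,2,3], [1,2,3]

Hence C_0 ≅ Z^4, C_1 ≅ Z^6, C_2 ≅ Z^4.

Boundary ∂_1: C_1 → C_0 is given by ∂[p,q] = [q] − [p]. For instance
  ∂[0,2] = [2] − [0].
The resulting 4×6 matrix has rank 3, and its Smith normal form has invariant factors (1,1,1).

Boundary ∂_2: C_2 → C_1 maps a triangle to the signed sum of its edges. For instance
  ∂[1,2,3] = [2,3] − [1,3] + [1,2],
  ∂[0,2,3] = [2,3] − [0,3] + [0,2].
The 6×4 boundary matrix has rank 3 and Smith normal form diag(1,1,1).

Computing H_k = (kernel of ∂_k) / (image of ∂_{k+1}):

  H_0: rank C_0 − rank ∂_1 = 4 − 3 = 1, and the invariant factors of ∂_1 are all 1, so H_0 = Z.

H_0 = Z.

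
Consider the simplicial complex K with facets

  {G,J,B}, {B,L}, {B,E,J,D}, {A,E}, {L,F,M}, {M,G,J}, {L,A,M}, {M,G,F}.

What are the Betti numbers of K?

b_0 = 1, b_1 = 2, b_2 = 0, b_3 = 0.

K has 9 vertices, 18 edges, 9 triangles, 1 3-simplex.
rank ∂_0 = 0, rank ∂_1 = 8 ⇒ b_0 = 9 − 0 − 8 = 1; all invariant factors of ∂_1 are 1 so no torsion. So H_0 ≅ Z.
rank ∂_1 = 8, rank ∂_2 = 8 ⇒ b_1 = 18 − 8 − 8 = 2; all invariant factors of ∂_2 are 1 so no torsion. So H_1 ≅ Z^2.
rank ∂_2 = 8, rank ∂_3 = 1 ⇒ b_2 = 9 − 8 − 1 = 0; all invariant factors of ∂_3 are 1 so no torsion. So H_2 ≅ 0.
rank ∂_3 = 1, rank ∂_4 = 0 ⇒ b_3 = 1 − 1 − 0 = 0. So H_3 ≅ 0.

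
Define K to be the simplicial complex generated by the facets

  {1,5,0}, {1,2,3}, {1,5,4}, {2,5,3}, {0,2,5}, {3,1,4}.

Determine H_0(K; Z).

H_0 ≅ Z.

Take the total order 0 < 1 < 2 < 3 < 4 < 5 on the vertex set. Then K (dimension 2) consists of the simplices:

  0-simplices (6): [0], [1], [2], [3], [4], [5]
  1-simplices (12): [0,1], [0,2], [0,5], [1,2], [1,3], [1,4], [1,5], [2,3], [2,5], [3,4], [3,5], [4,5]
  2-simplices (6): [0,1,5], [0,2,5], [1,2,3], [1,3,4], [1,4,5], [2,3,5]

Hence C_0 ≅ Z^6, C_1 ≅ Z^12, C_2 ≅ Z^6.

∂_1: C_1 → C_0 is given by ∂[p,q] = [q] − [p].
This gives a 6×12 integer matrix of rank 5; reducing to Smith normal form yields diagonal entries (1,1,1,1,1).

The boundary map ∂_2: C_2 → C_1 maps a triangle to the signed sum of its edges. For instance
  ∂[1,4,5] = [4,5] − [1,5] + [1,4],
  ∂[2,3,5] = [3,5] − [2,5] + [2,3].
As a 12×6 matrix over Z this has rank 6, with invariant factors (1,1,1,1,1,1).

Computing H_k = (kernel of ∂_k) / (image of ∂_{k+1}):

  H_0: rank C_0 − rank ∂_1 = 6 − 5 = 1, and the invariant factors of ∂_1 are all 1, so H_0 ≅ Z.

(K is a triangulation of the cylinder S^1 x I.)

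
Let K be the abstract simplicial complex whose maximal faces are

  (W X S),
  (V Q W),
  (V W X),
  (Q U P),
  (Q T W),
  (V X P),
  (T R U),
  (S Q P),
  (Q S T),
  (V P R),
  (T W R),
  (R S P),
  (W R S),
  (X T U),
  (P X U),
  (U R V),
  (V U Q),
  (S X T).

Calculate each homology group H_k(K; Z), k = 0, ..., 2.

Order the vertices as P < Q < R < S < T < U < V < W < X. Listing each simplex with vertices in this order, K has dimension 2 with simplices:

  0-simplices (9): P, Q, R, S, T, U, V, W, X
  1-simplices (27): PQ, PR, PS, PU, PV, PX, QS, QT, QU, QV, QW, RS, RT, RU, RV, RW, ST, SW, SX, TU, TW, TX, UV, UX, VW, VX, WX
  2-simplices (18): PQS, PQU, PRS, PRV, PUX, PVX, QST, QTW, QUV, QVW, RSW, RTU, RTW, RUV, STX, SWX, TUX, VWX

giving chain groups C_0 ≅ Z^9, C_1 ≅ Z^27, C_2 ≅ Z^18.

The boundary map ∂_1: C_1 → C_0 maps an edge to its endpoints' difference, ∂[p,q] = q − p.
The 9×27 boundary matrix has rank 8 and Smith normal form diag(1,1,1,1,1,1,1,1).

Boundary ∂_2: C_2 → C_1 acts by ∂[p,q,r] = [q,r] − [p,r] + [p,q]. For instance
  ∂PQS = QS − PS + PQ,
  ∂QST = ST − QT + QS.
As a 27×18 matrix over Z this has rank 18, with invariant factors (1,1,1,1,1,1,1,1,1,1,1,1,1,1,1,1,1,2).

Computing H_k = (kernel of ∂_k) / (image of ∂_{k+1}):

  H_0: rank C_0 − rank ∂_1 = 9 − 8 = 1, and the invariant factors of ∂_1 are all 1, so H_0 ≅ Z.
  H_1: rank ker ∂_1 − rank ∂_2 = (27 − 8) − 18 = 1, and ∂_2 has invariant factor 2 > 1, so H_1 ≅ Z ⊕ Z/2Z.
  H_2: rank ker ∂_2 − rank ∂_3 = (18 − 18) − 0 = 0, and there is no ∂_3, so H_2 ≅ 0.

As a check, the Euler characteristic is 9 − 27 + 18 = 0, which agrees with 1 − 1 + 0 = 0.
(K is a triangulation of the Klein bottle.)

H_0 = Z,  H_1 = Z ⊕ Z/2Z,  H_2 = 0.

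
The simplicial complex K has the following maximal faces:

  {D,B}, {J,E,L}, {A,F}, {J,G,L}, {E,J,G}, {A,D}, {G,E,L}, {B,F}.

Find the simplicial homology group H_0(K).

H_0 = Z^2.

We work with the vertex ordering A < B < D < E < F < G < J < L. The simplices of K, each written with vertices in increasing order, are:

  0-simplices (8): A, B, D, E, F, G, J, L
  1-simplices (10): AD, AF, BD, BF, EG, EJ, EL, GJ, GL, JL
  2-simplices (4): EGJ, EGL, EJL, GJL

Hence C_0 ≅ Z^8, C_1 ≅ Z^10, C_2 ≅ Z^4.

Boundary ∂_1: C_1 → C_0 sends each edge [p,q] (with p < q) to q − p. For instance
  ∂AF = F − A.
The 8×10 boundary matrix has rank 6 and Smith normal form diag(1,1,1,1,1,1).

∂_2: C_2 → C_1 sends each 2-simplex [p,q,r] to [q,r] − [p,r] + [p,q]. For instance
  ∂EGJ = GJ − EJ + EG,
  ∂EGL = GL − EL + EG.
The 10×4 boundary matrix has rank 3 and Smith normal form diag(1,1,1).

Computing H_k = (kernel of ∂_k) / (image of ∂_{k+1}):

  H_0: rank C_0 − rank ∂_1 = 8 − 6 = 2, and the invariant factors of ∂_1 are all 1, so H_0 = Z^2.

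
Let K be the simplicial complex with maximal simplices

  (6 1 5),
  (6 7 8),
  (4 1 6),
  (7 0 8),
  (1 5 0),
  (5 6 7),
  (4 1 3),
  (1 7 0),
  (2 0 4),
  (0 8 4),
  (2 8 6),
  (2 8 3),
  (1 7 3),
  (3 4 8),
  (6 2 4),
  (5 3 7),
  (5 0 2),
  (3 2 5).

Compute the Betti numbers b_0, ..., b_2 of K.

Take the total order 0 < 1 < 2 < 3 < 4 < 5 < 6 < 7 < 8 on the vertex set. Then K (dimension 2) consists of the simplices:

  0-simplices (9): [0], [1], [2], [3], [4], [5], [6], [7], [8]
  1-simplices (27): (27 of them)
  2-simplices (18): [0,1,5], [0,1,7], [0,2,4], [0,2,5], [0,4,8], [0,7,8], [1,3,4], [1,3,7], [1,4,6], [1,5,6], [2,3,5], [2,3,8], [2,4,6], [2,6,8], [3,4,8], [3,5,7], [5,6,7], [6,7,8]

so the chain groups are C_0 ≅ Z^9, C_1 ≅ Z^27, C_2 ≅ Z^18.

Boundary ∂_1: C_1 → C_0 sends each edge [p,q] (with p < q) to q − p.
The 9×27 boundary matrix has rank 8 and Smith normal form diag(1,1,1,1,1,1,1,1).

The boundary map ∂_2: C_2 → C_1 sends each 2-simplex [p,q,r] to [q,r] − [p,r] + [p,q]. For instance
  ∂[0,1,7] = [1,7] − [0,7] + [0,1],
  ∂[3,4,8] = [4,8] − [3,8] + [3,4].
As a 27×18 matrix over Z this has rank 18, with invariant factors (1,1,1,1,1,1,1,1,1,1,1,1,1,1,1,1,1,2).

Reading off H_k = ker ∂_k / im ∂_{k+1}:

  H_0: rank C_0 − rank ∂_1 = 9 − 8 = 1, and the invariant factors of ∂_1 are all 1, so H_0 ≅ Z.
  H_1: rank ker ∂_1 − rank ∂_2 = (27 − 8) − 18 = 1, and ∂_2 has invariant factor 2 > 1, so H_1 ≅ Z ⊕ Z/2.
  H_2: rank ker ∂_2 − rank ∂_3 = (18 − 18) − 0 = 0, and there is no ∂_3, so H_2 ≅ 0.

(K is a triangulation of the Klein bottle.)

Hence the Betti numbers are b_0 = 1, b_1 = 1, b_2 = 0.

b_0 = 1, b_1 = 1, b_2 = 0.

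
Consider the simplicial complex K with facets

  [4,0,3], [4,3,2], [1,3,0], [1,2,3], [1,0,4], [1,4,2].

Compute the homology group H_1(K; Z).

Take the total order 0 < 1 < 2 < 3 < 4 on the vertex set. Then K (dimension 2) consists of the simplices:

  0-simplices (5): [0], [1], [2], [3], [4]
  1-simplices (9): [0,1], [0,3], [0,4], [1,2], [1,3], [1,4], [2,3], [2,4], [3,4]
  2-simplices (6): [0,1,3], [0,1,4], [0,3,4], [1,2,3], [1,2,4], [2,3,4]

Hence C_0 ≅ Z^5, C_1 ≅ Z^9, C_2 ≅ Z^6.

Boundary ∂_1: C_1 → C_0 maps an edge to its endpoints' difference, ∂[p,q] = q − p. For instance
  ∂[0,3] = [3] − [0].
As a 5×9 matrix over Z this has rank 4, with invariant factors (1,1,1,1).

The boundary map ∂_2: C_2 → C_1 maps a triangle to the signed sum of its edges. For instance
  ∂[2,3,4] = [3,4] − [2,4] + [2,3],
  ∂[1,2,3] = [2,3] − [1,3] + [1,2].
The resulting 9×6 matrix has rank 5, and its Smith normal form has invariant factors (1,1,1,1,1).

Computing H_k = (kernel of ∂_k) / (image of ∂_{k+1}):

  H_1: rank ker ∂_1 − rank ∂_2 = (9 − 4) − 5 = 0, and the invariant factors of ∂_2 are all 1, so H_1 = 0.

H_1 = 0.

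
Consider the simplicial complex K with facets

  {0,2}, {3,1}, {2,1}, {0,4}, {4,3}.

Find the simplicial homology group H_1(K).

Take the total order 0 < 1 < 2 < 3 < 4 on the vertex set. Then K (dimension 1) consists of the simplices:

  0-simplices (5): [0], [1], [2], [3], [4]
  1-simplices (5): [0,2], [0,4], [1,2], [1,3], [3,4]

Hence C_0 ≅ Z^5, C_1 ≅ Z^5.

∂_1: C_1 → C_0 sends each edge [p,q] (with p < q) to q − p.
As a 5×5 matrix over Z this has rank 4, with invariant factors (1,1,1,1).

Now H_k = ker ∂_k / im ∂_{k+1}, so:

  H_1: rank ker ∂_1 − rank ∂_2 = (5 − 4) − 0 = 1, and there is no ∂_2, so H_1 ≅ Z.

H_1 = Z.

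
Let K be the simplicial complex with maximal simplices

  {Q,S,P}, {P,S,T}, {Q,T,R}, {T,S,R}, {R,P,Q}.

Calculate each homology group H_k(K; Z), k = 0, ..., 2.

H_0 = Z,  H_1 = Z,  H_2 = 0.

We work with the vertex ordering P < Q < R < S < T. The simplices of K, each written with vertices in increasing order, are:

  0-simplices (5): P, Q, R, S, T
  1-simplices (10): PQ, PR, PS, PT, QR, QS, QT, RS, RT, ST
  2-simplices (5): PQR, PQS, PST, QRT, RST

so the chain groups are C_0 ≅ Z^5, C_1 ≅ Z^10, C_2 ≅ Z^5.

∂_1: C_1 → C_0 is given by ∂[p,q] = [q] − [p].
This gives a 5×10 integer matrix of rank 4; reducing to Smith normal form yields diagonal entries (1,1,1,1).

Boundary ∂_2: C_2 → C_1 maps a triangle to the signed sum of its edges. For instance
  ∂RST = ST − RT + RS,
  ∂PST = ST − PT + PS.
As a 10×5 matrix over Z this has rank 5, with invariant factors (1,1,1,1,1).

Now H_k = ker ∂_k / im ∂_{k+1}, so:

  H_0: rank C_0 − rank ∂_1 = 5 − 4 = 1, and the invariant factors of ∂_1 are all 1, so H_0 ≅ Z.
  H_1: rank ker ∂_1 − rank ∂_2 = (10 − 4) − 5 = 1, and the invariant factors of ∂_2 are all 1, so H_1 ≅ Z.
  H_2: rank ker ∂_2 − rank ∂_3 = (5 − 5) − 0 = 0, and there is no ∂_3, so H_2 ≅ 0.

As a check, the Euler characteristic is 5 − 10 + 5 = 0, which agrees with 1 − 1 + 0 = 0.
(K is a triangulation of the Möbius band.)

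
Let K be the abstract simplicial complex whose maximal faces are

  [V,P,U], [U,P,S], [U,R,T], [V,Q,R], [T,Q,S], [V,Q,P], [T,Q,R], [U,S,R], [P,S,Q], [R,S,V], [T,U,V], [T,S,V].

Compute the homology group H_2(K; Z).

H_2 ≅ 0.

K has 7 vertices, 18 edges, 12 triangles.
rank ∂_2 = 12, rank ∂_3 = 0 ⇒ b_2 = 12 − 12 − 0 = 0. So H_2 ≅ 0.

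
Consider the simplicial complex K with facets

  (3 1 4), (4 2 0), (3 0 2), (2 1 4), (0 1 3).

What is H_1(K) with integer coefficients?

H_1 = Z.

Fix the vertex order 0 < 1 < 2 < 3 < 4 and write every simplex with vertices in increasing order. Then dim K = 2 and the simplices of K are:

  0-simplices (5): [0], [1], [2], [3], [4]
  1-simplices (10): [0,1], [0,2], [0,3], [0,4], [1,2], [1,3], [1,4], [2,3], [2,4], [3,4]
  2-simplices (5): [0,1,3], [0,2,3], [0,2,4], [1,2,4], [1,3,4]

Hence C_0 ≅ Z^5, C_1 ≅ Z^10, C_2 ≅ Z^5.

The boundary map ∂_1: C_1 → C_0 maps an edge to its endpoints' difference, ∂[p,q] = q − p. For instance
  ∂[1,4] = [4] − [1].
As a 5×10 matrix over Z this has rank 4, with invariant factors (1,1,1,1).

Boundary ∂_2: C_2 → C_1 acts by ∂[p,q,r] = [q,r] − [p,r] + [p,q]. For instance
  ∂[1,2,4] = [2,4] − [1,4] + [1,2],
  ∂[0,2,3] = [2,3] − [0,3] + [0,2].
This gives a 10×5 integer matrix of rank 5; reducing to Smith normal form yields diagonal entries (1,1,1,1,1).

Computing H_k = (kernel of ∂_k) / (image of ∂_{k+1}):

  H_1: rank ker ∂_1 − rank ∂_2 = (10 − 4) − 5 = 1, and the invariant factors of ∂_2 are all 1, so H_1 = Z.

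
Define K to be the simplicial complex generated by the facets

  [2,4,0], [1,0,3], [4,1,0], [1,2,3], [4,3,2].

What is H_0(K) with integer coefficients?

H_0 = Z.

K has 5 vertices, 10 edges, 5 triangles.
rank ∂_0 = 0, rank ∂_1 = 4 ⇒ b_0 = 5 − 0 − 4 = 1; all invariant factors of ∂_1 are 1 so no torsion. So H_0 = Z.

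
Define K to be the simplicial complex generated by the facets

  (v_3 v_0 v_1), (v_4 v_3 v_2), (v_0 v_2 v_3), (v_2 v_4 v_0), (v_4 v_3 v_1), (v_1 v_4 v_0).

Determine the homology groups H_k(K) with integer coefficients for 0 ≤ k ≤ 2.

H_0 = Z,  H_1 = 0,  H_2 = Z.

Fix the vertex order v_0 < v_1 < v_2 < v_3 < v_4 and write every simplex with vertices in increasing order. Then dim K = 2 and the simplices of K are:

  0-simplices (5): [v_0], [v_1], [v_2], [v_3], [v_4]
  1-simplices (9): [v_0,v_1], [v_0,v_2], [v_0,v_3], [v_0,v_4], [v_1,v_3], [v_1,v_4], [v_2,v_3], [v_2,v_4], [v_3,v_4]
  2-simplices (6): [v_0,v_1,v_3], [v_0,v_1,v_4], [v_0,v_2,v_3], [v_0,v_2,v_4], [v_1,v_3,v_4], [v_2,v_3,v_4]

giving chain groups C_0 ≅ Z^5, C_1 ≅ Z^9, C_2 ≅ Z^6.

∂_1: C_1 → C_0 is given by ∂[p,q] = [q] − [p]. For instance
  ∂[v_2,v_3] = [v_3] − [v_2].
As a 5×9 matrix over Z this has rank 4, with invariant factors (1,1,1,1).

Boundary ∂_2: C_2 → C_1 acts by ∂[p,q,r] = [q,r] − [p,r] + [p,q]. For instance
  ∂[v_1,v_3,v_4] = [v_3,v_4] − [v_1,v_4] + [v_1,v_3],
  ∂[v_2,v_3,v_4] = [v_3,v_4] − [v_2,v_4] + [v_2,v_3].
The 9×6 boundary matrix has rank 5 and Smith normal form diag(1,1,1,1,1).

Computing H_k = (kernel of ∂_k) / (image of ∂_{k+1}):

  H_0: rank C_0 − rank ∂_1 = 5 − 4 = 1, and the invariant factors of ∂_1 are all 1, so H_0 = Z.
  H_1: rank ker ∂_1 − rank ∂_2 = (9 − 4) − 5 = 0, and the invariant factors of ∂_2 are all 1, so H_1 = 0.
  H_2: rank ker ∂_2 − rank ∂_3 = (6 − 5) − 0 = 1, and there is no ∂_3, so H_2 = Z.

As a check, the Euler characteristic is 5 − 9 + 6 = 2, which agrees with 1 − 0 + 1 = 2.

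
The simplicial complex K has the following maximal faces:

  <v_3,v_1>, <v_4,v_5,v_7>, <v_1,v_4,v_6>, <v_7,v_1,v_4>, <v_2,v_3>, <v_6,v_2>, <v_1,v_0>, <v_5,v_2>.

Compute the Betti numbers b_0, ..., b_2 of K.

b_0 = 1, b_1 = 2, b_2 = 0.

K has 8 vertices, 12 edges, 3 triangles.
rank ∂_0 = 0, rank ∂_1 = 7 ⇒ b_0 = 8 − 0 − 7 = 1; all invariant factors of ∂_1 are 1 so no torsion. So H_0 ≅ Z.
rank ∂_1 = 7, rank ∂_2 = 3 ⇒ b_1 = 12 − 7 − 3 = 2; all invariant factors of ∂_2 are 1 so no torsion. So H_1 ≅ Z^2.
rank ∂_2 = 3, rank ∂_3 = 0 ⇒ b_2 = 3 − 3 − 0 = 0. So H_2 ≅ 0.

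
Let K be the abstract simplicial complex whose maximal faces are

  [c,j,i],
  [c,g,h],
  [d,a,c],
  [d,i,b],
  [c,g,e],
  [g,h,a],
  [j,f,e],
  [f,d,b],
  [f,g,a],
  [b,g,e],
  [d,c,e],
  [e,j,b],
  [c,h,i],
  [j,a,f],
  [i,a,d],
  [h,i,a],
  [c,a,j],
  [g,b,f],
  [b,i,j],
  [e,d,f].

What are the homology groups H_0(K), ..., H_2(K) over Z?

H_0 ≅ Z,  H_1 ≅ Z ⊕ Z/2Z,  H_2 = 0.

We work with the vertex ordering a < b < c < d < e < f < g < h < i < j. The simplices of K, each written with vertices in increasing order, are:

  0-simplices (10): a, b, c, d, e, f, g, h, i, j
  1-simplices (30): ac, ad, af, ag, ah, ai, aj, bd, be, bf, bg, bi, bj, cd, ce, cg, ch, ci, cj, de, df, di, ef, eg, ej, fg, fj, gh, hi, ij
  2-simplices (20): acd, acj, adi, afg, afj, agh, ahi, bdf, bdi, beg, bej, bfg, bij, cde, ceg, cgh, chi, cij, def, efj

so the chain groups are C_0 ≅ Z^10, C_1 ≅ Z^30, C_2 ≅ Z^20.

The boundary map ∂_1: C_1 → C_0 is given by ∂[p,q] = [q] − [p]. For instance
  ∂ij = j − i.
This gives a 10×30 integer matrix of rank 9; reducing to Smith normal form yields diagonal entries (1,1,1,1,1,1,1,1,1).

Boundary ∂_2: C_2 → C_1 acts by ∂[p,q,r] = [q,r] − [p,r] + [p,q]. For instance
  ∂cde = de − ce + cd,
  ∂acd = cd − ad + ac.
This gives a 30×20 integer matrix of rank 20; reducing to Smith normal form yields diagonal entries (1,1,1,1,1,1,1,1,1,1,1,1,1,1,1,1,1,1,1,2).

Computing H_k = (kernel of ∂_k) / (image of ∂_{k+1}):

  H_0: rank C_0 − rank ∂_1 = 10 − 9 = 1, and the invariant factors of ∂_1 are all 1, so H_0 ≅ Z.
  H_1: rank ker ∂_1 − rank ∂_2 = (30 − 9) − 20 = 1, and ∂_2 has invariant factor 2 > 1, so H_1 ≅ Z ⊕ Z/2Z.
  H_2: rank ker ∂_2 − rank ∂_3 = (20 − 20) − 0 = 0, and there is no ∂_3, so H_2 ≅ 0.

(K is a triangulation of the Klein bottle.)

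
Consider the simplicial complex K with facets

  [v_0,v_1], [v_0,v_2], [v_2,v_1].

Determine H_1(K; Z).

H_1 ≅ Z.

Take the total order v_0 < v_1 < v_2 on the vertex set. Then K (dimension 1) consists of the simplices:

  0-simplices (3): [v_0], [v_1], [v_2]
  1-simplices (3): [v_0,v_1], [v_0,v_2], [v_1,v_2]

so the chain groups are C_0 ≅ Z^3, C_1 ≅ Z^3.

Boundary ∂_1: C_1 → C_0 sends each edge [p,q] (with p < q) to q − p. For instance
  ∂[v_0,v_1] = [v_1] − [v_0].
The 3×3 boundary matrix has rank 2 and Smith normal form diag(1,1).

From H_k ≅ ker(∂_k) / im(∂_{k+1}) we obtain:

  H_1: rank ker ∂_1 − rank ∂_2 = (3 − 2) − 0 = 1, and there is no ∂_2, so H_1 ≅ Z.

(K is a triangulation of the circle S^1.)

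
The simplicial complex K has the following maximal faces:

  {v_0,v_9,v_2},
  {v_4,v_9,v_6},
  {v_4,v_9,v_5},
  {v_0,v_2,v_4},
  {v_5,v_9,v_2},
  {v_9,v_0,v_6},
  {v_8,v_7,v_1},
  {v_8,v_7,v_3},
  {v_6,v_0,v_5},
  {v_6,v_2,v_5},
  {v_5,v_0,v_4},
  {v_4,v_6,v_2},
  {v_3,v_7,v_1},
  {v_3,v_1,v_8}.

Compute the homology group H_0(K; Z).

We work with the vertex ordering v_0 < v_1 < v_2 < v_3 < v_4 < v_5 < v_6 < v_7 < v_8 < v_9. The simplices of K, each written with vertices in increasing order, are:

  0-simplices (10): [v_0], [v_1], [v_2], [v_3], [v_4], [v_5], [v_6], [v_7], [v_8], [v_9]
  1-simplices (21): (21 of them)
  2-simplices (14): (14 of them)

Hence C_0 ≅ Z^10, C_1 ≅ Z^21, C_2 ≅ Z^14.

∂_1: C_1 → C_0 sends each edge [p,q] (with p < q) to q − p.
The 10×21 boundary matrix has rank 8 and Smith normal form diag(1,1,1,1,1,1,1,1).

The boundary map ∂_2: C_2 → C_1 sends each 2-simplex [p,q,r] to [q,r] − [p,r] + [p,q]. For instance
  ∂[v_2,v_5,v_9] = [v_5,v_9] − [v_2,v_9] + [v_2,v_5],
  ∂[v_0,v_4,v_5] = [v_4,v_5] − [v_0,v_5] + [v_0,v_4].
The resulting 21×14 matrix has rank 13, and its Smith normal form has invariant factors (1,1,1,1,1,1,1,1,1,1,1,1,2).

Reading off H_k = ker ∂_k / im ∂_{k+1}:

  H_0: rank C_0 − rank ∂_1 = 10 − 8 = 2, and the invariant factors of ∂_1 are all 1, so H_0 = Z^2.

(K is a triangulation of the disjoint union of the real projective plane RP^2 and the 2-sphere S^2.)

H_0 ≅ Z^2.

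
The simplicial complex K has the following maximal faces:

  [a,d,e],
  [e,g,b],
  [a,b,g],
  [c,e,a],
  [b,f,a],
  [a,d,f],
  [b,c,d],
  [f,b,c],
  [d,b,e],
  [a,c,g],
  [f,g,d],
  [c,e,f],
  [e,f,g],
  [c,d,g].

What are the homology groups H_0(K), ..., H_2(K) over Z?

Fix the vertex order a < b < c < d < e < f < g and write every simplex with vertices in increasing order. Then dim K = 2 and the simplices of K are:

  0-simplices (7): a, b, c, d, e, f, g
  1-simplices (21): ab, ac, ad, ae, af, ag, bc, bd, be, bf, bg, cd, ce, cf, cg, de, df, dg, ef, eg, fg
  2-simplices (14): abf, abg, ace, acg, ade, adf, bcd, bcf, bde, beg, cdg, cef, dfg, efg

Hence C_0 ≅ Z^7, C_1 ≅ Z^21, C_2 ≅ Z^14.

∂_1: C_1 → C_0 maps an edge to its endpoints' difference, ∂[p,q] = q − p.
This gives a 7×21 integer matrix of rank 6; reducing to Smith normal form yields diagonal entries (1,1,1,1,1,1).

The boundary map ∂_2: C_2 → C_1 sends each 2-simplex [p,q,r] to [q,r] − [p,r] + [p,q]. For instance
  ∂bcf = cf − bf + bc,
  ∂adf = df − af + ad.
The resulting 21×14 matrix has rank 13, and its Smith normal form has invariant factors (1,1,1,1,1,1,1,1,1,1,1,1,1).

Reading off H_k = ker ∂_k / im ∂_{k+1}:

  H_0: rank C_0 − rank ∂_1 = 7 − 6 = 1, and the invariant factors of ∂_1 are all 1, so H_0 ≅ Z.
  H_1: rank ker ∂_1 − rank ∂_2 = (21 − 6) − 13 = 2, and the invariant factors of ∂_2 are all 1, so H_1 ≅ Z^2.
  H_2: rank ker ∂_2 − rank ∂_3 = (14 − 13) − 0 = 1, and there is no ∂_3, so H_2 ≅ Z.

H_0 ≅ Z,  H_1 ≅ Z^2,  H_2 ≅ Z.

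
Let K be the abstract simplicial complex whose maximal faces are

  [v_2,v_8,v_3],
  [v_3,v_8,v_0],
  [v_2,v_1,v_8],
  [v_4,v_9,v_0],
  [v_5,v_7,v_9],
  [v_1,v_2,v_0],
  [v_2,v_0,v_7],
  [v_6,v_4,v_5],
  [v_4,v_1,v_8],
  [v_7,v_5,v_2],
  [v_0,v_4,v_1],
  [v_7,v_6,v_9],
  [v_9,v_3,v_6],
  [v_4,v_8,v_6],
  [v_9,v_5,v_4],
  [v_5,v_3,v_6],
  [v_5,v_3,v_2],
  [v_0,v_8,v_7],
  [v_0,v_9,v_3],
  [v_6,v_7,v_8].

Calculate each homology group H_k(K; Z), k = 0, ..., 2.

We work with the vertex ordering v_0 < v_1 < v_2 < v_3 < v_4 < v_5 < v_6 < v_7 < v_8 < v_9. The simplices of K, each written with vertices in increasing order, are:

  0-simplices (10): [v_0], [v_1], [v_2], [v_3], [v_4], [v_5], [v_6], [v_7], [v_8], [v_9]
  1-simplices (30): (30 of them)
  2-simplices (20): (20 of them)

so the chain groups are C_0 ≅ Z^10, C_1 ≅ Z^30, C_2 ≅ Z^20.

The boundary map ∂_1: C_1 → C_0 is given by ∂[p,q] = [q] − [p].
This gives a 10×30 integer matrix of rank 9; reducing to Smith normal form yields diagonal entries (1,1,1,1,1,1,1,1,1).

The boundary map ∂_2: C_2 → C_1 maps a triangle to the signed sum of its edges. For instance
  ∂[v_2,v_5,v_7] = [v_5,v_7] − [v_2,v_7] + [v_2,v_5],
  ∂[v_3,v_6,v_9] = [v_6,v_9] − [v_3,v_9] + [v_3,v_6].
As a 30×20 matrix over Z this has rank 20, with invariant factors (1,1,1,1,1,1,1,1,1,1,1,1,1,1,1,1,1,1,1,2).

From H_k ≅ ker(∂_k) / im(∂_{k+1}) we obtain:

  H_0: rank C_0 − rank ∂_1 = 10 − 9 = 1, and the invariant factors of ∂_1 are all 1, so H_0 = Z.
  H_1: rank ker ∂_1 − rank ∂_2 = (30 − 9) − 20 = 1, and ∂_2 has invariant factor 2 > 1, so H_1 = Z ⊕ Z/2Z.
  H_2: rank ker ∂_2 − rank ∂_3 = (20 − 20) − 0 = 0, and there is no ∂_3, so H_2 = 0.

H_0 = Z,  H_1 = Z ⊕ Z/2Z,  H_2 = 0.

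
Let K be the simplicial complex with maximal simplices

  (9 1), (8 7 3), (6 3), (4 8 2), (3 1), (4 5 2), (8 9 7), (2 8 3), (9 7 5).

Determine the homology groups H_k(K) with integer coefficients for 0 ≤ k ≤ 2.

Take the total order 1 < 2 < 3 < 4 < 5 < 6 < 7 < 8 < 9 on the vertex set. Then K (dimension 2) consists of the simplices:

  0-simplices (9): [1], [2], [3], [4], [5], [6], [7], [8], [9]
  1-simplices (16): [1,3], [1,9], [2,3], [2,4], [2,5], [2,8], [3,6], [3,7], [3,8], [4,5], [4,8], [5,7], [5,9], [7,8], [7,9], [8,9]
  2-simplices (6): [2,3,8], [2,4,5], [2,4,8], [3,7,8], [5,7,9], [7,8,9]

giving chain groups C_0 ≅ Z^9, C_1 ≅ Z^16, C_2 ≅ Z^6.

∂_1: C_1 → C_0 is given by ∂[p,q] = [q] − [p].
The 9×16 boundary matrix has rank 8 and Smith normal form diag(1,1,1,1,1,1,1,1).

The boundary map ∂_2: C_2 → C_1 acts by ∂[p,q,r] = [q,r] − [p,r] + [p,q]. For instance
  ∂[7,8,9] = [8,9] − [7,9] + [7,8],
  ∂[5,7,9] = [7,9] − [5,9] + [5,7].
This gives a 16×6 integer matrix of rank 6; reducing to Smith normal form yields diagonal entries (1,1,1,1,1,1).

Reading off H_k = ker ∂_k / im ∂_{k+1}:

  H_0: rank C_0 − rank ∂_1 = 9 − 8 = 1, and the invariant factors of ∂_1 are all 1, so H_0 ≅ Z.
  H_1: rank ker ∂_1 − rank ∂_2 = (16 − 8) − 6 = 2, and the invariant factors of ∂_2 are all 1, so H_1 ≅ Z^2.
  H_2: rank ker ∂_2 − rank ∂_3 = (6 − 6) − 0 = 0, and there is no ∂_3, so H_2 ≅ 0.

As a check, the Euler characteristic is 9 − 16 + 6 = -1, which agrees with 1 − 2 + 0 = -1.

H_0 = Z,  H_1 = Z^2,  H_2 = 0.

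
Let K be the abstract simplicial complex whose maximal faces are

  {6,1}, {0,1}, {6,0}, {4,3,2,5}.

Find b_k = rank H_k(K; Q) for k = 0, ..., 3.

Order the vertices as 0 < 1 < 2 < 3 < 4 < 5 < 6. Listing each simplex with vertices in this order, K has dimension 3 with simplices:

  0-simplices (7): [0], [1], [2], [3], [4], [5], [6]
  1-simplices (9): [0,1], [0,6], [1,6], [2,3], [2,4], [2,5], [3,4], [3,5], [4,5]
  2-simplices (4): [2,3,4], [2,3,5], [2,4,5], [3,4,5]
  3-simplices (1): [2,3,4,5]

so the chain groups are C_0 ≅ Z^7, C_1 ≅ Z^9, C_2 ≅ Z^4, C_3 ≅ Z^1.

Boundary ∂_1: C_1 → C_0 sends each edge [p,q] (with p < q) to q − p.
As a 7×9 matrix over Z this has rank 5, with invariant factors (1,1,1,1,1).

∂_2: C_2 → C_1 acts by ∂[p,q,r] = [q,r] − [p,r] + [p,q]. For instance
  ∂[3,4,5] = [4,5] − [3,5] + [3,4],
  ∂[2,3,4] = [3,4] − [2,4] + [2,3].
This gives a 9×4 integer matrix of rank 3; reducing to Smith normal form yields diagonal entries (1,1,1).

Boundary ∂_3: C_3 → C_2 sends each 3-simplex σ to the alternating sum Σ_i (−1)^i (σ with its i-th vertex removed). For instance
  ∂[2,3,4,5] = [3,4,5] − [2,4,5] + [2,3,5] − [2,3,4].
This gives a 4×1 integer matrix of rank 1; reducing to Smith normal form yields diagonal entries (1).

From H_k ≅ ker(∂_k) / im(∂_{k+1}) we obtain:

  H_0: rank C_0 − rank ∂_1 = 7 − 5 = 2, and the invariant factors of ∂_1 are all 1, so H_0 ≅ Z^2.
  H_1: rank ker ∂_1 − rank ∂_2 = (9 − 5) − 3 = 1, and the invariant factors of ∂_2 are all 1, so H_1 ≅ Z.
  H_2: rank ker ∂_2 − rank ∂_3 = (4 − 3) − 1 = 0, and the invariant factors of ∂_3 are all 1, so H_2 ≅ 0.
  H_3: rank ker ∂_3 − rank ∂_4 = (1 − 1) − 0 = 0, and there is no ∂_4, so H_3 ≅ 0.

As a check, the Euler characteristic is 7 − 9 + 4 − 1 = 1, which agrees with 2 − 1 + 0 − 0 = 1.

Hence the Betti numbers are b_0 = 2, b_1 = 1, b_2 = 0, b_3 = 0.

b_0 = 2, b_1 = 1, b_2 = 0, b_3 = 0.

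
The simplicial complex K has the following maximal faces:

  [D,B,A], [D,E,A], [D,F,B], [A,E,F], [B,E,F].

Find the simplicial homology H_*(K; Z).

H_0 = Z,  H_1 = Z,  H_2 = 0.

We work with the vertex ordering A < B < D < E < F. The simplices of K, each written with vertices in increasing order, are:

  0-simplices (5): A, B, D, E, F
  1-simplices (10): AB, AD, AE, AF, BD, BE, BF, DE, DF, EF
  2-simplices (5): ABD, ADE, AEF, BDF, BEF

giving chain groups C_0 ≅ Z^5, C_1 ≅ Z^10, C_2 ≅ Z^5.

Boundary ∂_1: C_1 → C_0 sends each edge [p,q] (with p < q) to q − p. For instance
  ∂EF = F − E.
As a 5×10 matrix over Z this has rank 4, with invariant factors (1,1,1,1).

∂_2: C_2 → C_1 acts by ∂[p,q,r] = [q,r] − [p,r] + [p,q]. For instance
  ∂AEF = EF − AF + AE,
  ∂BDF = DF − BF + BD.
The 10×5 boundary matrix has rank 5 and Smith normal form diag(1,1,1,1,1).

Reading off H_k = ker ∂_k / im ∂_{k+1}:

  H_0: rank C_0 − rank ∂_1 = 5 − 4 = 1, and the invariant factors of ∂_1 are all 1, so H_0 = Z.
  H_1: rank ker ∂_1 − rank ∂_2 = (10 − 4) − 5 = 1, and the invariant factors of ∂_2 are all 1, so H_1 = Z.
  H_2: rank ker ∂_2 − rank ∂_3 = (5 − 5) − 0 = 0, and there is no ∂_3, so H_2 = 0.

As a check, the Euler characteristic is 5 − 10 + 5 = 0, which agrees with 1 − 1 + 0 = 0.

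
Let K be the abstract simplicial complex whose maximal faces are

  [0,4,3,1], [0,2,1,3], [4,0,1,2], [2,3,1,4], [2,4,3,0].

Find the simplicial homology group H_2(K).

Take the total order 0 < 1 < 2 < 3 < 4 on the vertex set. Then K (dimension 3) consists of the simplices:

  0-simplices (5): [0], [1], [2], [3], [4]
  1-simplices (10): [0,1], [0,2], [0,3], [0,4], [1,2], [1,3], [1,4], [2,3], [2,4], [3,4]
  2-simplices (10): [0,1,2], [0,1,3], [0,1,4], [0,2,3], [0,2,4], [0,3,4], [1,2,3], [1,2,4], [1,3,4], [2,3,4]
  3-simplices (5): [0,1,2,3], [0,1,2,4], [0,1,3,4], [0,2,3,4], [1,2,3,4]

so the chain groups are C_0 ≅ Z^5, C_1 ≅ Z^10, C_2 ≅ Z^10, C_3 ≅ Z^5.

The boundary map ∂_1: C_1 → C_0 is given by ∂[p,q] = [q] − [p].
This gives a 5×10 integer matrix of rank 4; reducing to Smith normal form yields diagonal entries (1,1,1,1).

Boundary ∂_2: C_2 → C_1 acts by ∂[p,q,r] = [q,r] − [p,r] + [p,q]. For instance
  ∂[2,3,4] = [3,4] − [2,4] + [2,3],
  ∂[1,3,4] = [3,4] − [1,4] + [1,3].
The 10×10 boundary matrix has rank 6 and Smith normal form diag(1,1,1,1,1,1).

Boundary ∂_3: C_3 → C_2 sends each 3-simplex σ to the alternating sum Σ_i (−1)^i (σ with its i-th vertex removed). For instance
  ∂[0,1,2,3] = [1,2,3] − [0,2,3] + [0,1,3] − [0,1,2],
  ∂[0,1,2,4] = [1,2,4] − [0,2,4] + [0,1,4] − [0,1,2].
As a 10×5 matrix over Z this has rank 4, with invariant factors (1,1,1,1).

From H_k ≅ ker(∂_k) / im(∂_{k+1}) we obtain:

  H_2: rank ker ∂_2 − rank ∂_3 = (10 − 6) − 4 = 0, and the invariant factors of ∂_3 are all 1, so H_2 ≅ 0.

H_2 = 0.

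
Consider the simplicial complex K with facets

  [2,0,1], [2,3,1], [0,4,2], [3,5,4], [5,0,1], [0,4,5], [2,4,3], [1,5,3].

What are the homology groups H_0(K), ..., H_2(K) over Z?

H_0 ≅ Z,  H_1 = 0,  H_2 ≅ Z.

We work with the vertex ordering 0 < 1 < 2 < 3 < 4 < 5. The simplices of K, each written with vertices in increasing order, are:

  0-simplices (6): [0], [1], [2], [3], [4], [5]
  1-simplices (12): [0,1], [0,2], [0,4], [0,5], [1,2], [1,3], [1,5], [2,3], [2,4], [3,4], [3,5], [4,5]
  2-simplices (8): [0,1,2], [0,1,5], [0,2,4], [0,4,5], [1,2,3], [1,3,5], [2,3,4], [3,4,5]

so the chain groups are C_0 ≅ Z^6, C_1 ≅ Z^12, C_2 ≅ Z^8.

Boundary ∂_1: C_1 → C_0 is given by ∂[p,q] = [q] − [p]. For instance
  ∂[2,3] = [3] − [2].
This gives a 6×12 integer matrix of rank 5; reducing to Smith normal form yields diagonal entries (1,1,1,1,1).

∂_2: C_2 → C_1 sends each 2-simplex [p,q,r] to [q,r] − [p,r] + [p,q]. For instance
  ∂[1,3,5] = [3,5] − [1,5] + [1,3],
  ∂[2,3,4] = [3,4] − [2,4] + [2,3].
The resulting 12×8 matrix has rank 7, and its Smith normal form has invariant factors (1,1,1,1,1,1,1).

Reading off H_k = ker ∂_k / im ∂_{k+1}:

  H_0: rank C_0 − rank ∂_1 = 6 − 5 = 1, and the invariant factors of ∂_1 are all 1, so H_0 = Z.
  H_1: rank ker ∂_1 − rank ∂_2 = (12 − 5) − 7 = 0, and the invariant factors of ∂_2 are all 1, so H_1 = 0.
  H_2: rank ker ∂_2 − rank ∂_3 = (8 − 7) − 0 = 1, and there is no ∂_3, so H_2 = Z.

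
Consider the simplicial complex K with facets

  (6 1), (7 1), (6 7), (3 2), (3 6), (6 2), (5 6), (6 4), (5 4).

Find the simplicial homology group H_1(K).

Fix the vertex order 1 < 2 < 3 < 4 < 5 < 6 < 7 and write every simplex with vertices in increasing order. Then dim K = 1 and the simplices of K are:

  0-simplices (7): [1], [2], [3], [4], [5], [6], [7]
  1-simplices (9): [1,6], [1,7], [2,3], [2,6], [3,6], [4,5], [4,6], [5,6], [6,7]

giving chain groups C_0 ≅ Z^7, C_1 ≅ Z^9.

The boundary map ∂_1: C_1 → C_0 sends each edge [p,q] (with p < q) to q − p.
The 7×9 boundary matrix has rank 6 and Smith normal form diag(1,1,1,1,1,1).

Now H_k = ker ∂_k / im ∂_{k+1}, so:

  H_1: rank ker ∂_1 − rank ∂_2 = (9 − 6) − 0 = 3, and there is no ∂_2, so H_1 ≅ Z^3.

(K is a triangulation of a wedge of 3 circles.)

H_1 ≅ Z^3.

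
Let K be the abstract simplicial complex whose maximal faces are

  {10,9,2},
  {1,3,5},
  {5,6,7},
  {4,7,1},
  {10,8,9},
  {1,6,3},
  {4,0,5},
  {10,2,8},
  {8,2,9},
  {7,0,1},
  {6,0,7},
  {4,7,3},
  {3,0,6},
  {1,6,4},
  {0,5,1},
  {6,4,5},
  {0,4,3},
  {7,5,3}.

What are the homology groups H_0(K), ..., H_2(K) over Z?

Fix the vertex order 0 < 1 < 2 < 3 < 4 < 5 < 6 < 7 < 8 < 9 < 10 and write every simplex with vertices in increasing order. Then dim K = 2 and the simplices of K are:

  0-simplices (11): [0], [1], [2], [3], [4], [5], [6], [7], [8], [9], [10]
  1-simplices (27): (27 of them)
  2-simplices (18): (18 of them)

giving chain groups C_0 ≅ Z^11, C_1 ≅ Z^27, C_2 ≅ Z^18.

Boundary ∂_1: C_1 → C_0 is given by ∂[p,q] = [q] − [p]. For instance
  ∂[1,5] = [5] − [1].
As a 11×27 matrix over Z this has rank 9, with invariant factors (1,1,1,1,1,1,1,1,1).

Boundary ∂_2: C_2 → C_1 sends each 2-simplex [p,q,r] to [q,r] − [p,r] + [p,q]. For instance
  ∂[8,9,10] = [9,10] − [8,10] + [8,9],
  ∂[0,1,5] = [1,5] − [0,5] + [0,1].
This gives a 27×18 integer matrix of rank 16; reducing to Smith normal form yields diagonal entries (1,1,1,1,1,1,1,1,1,1,1,1,1,1,1,1).

Now H_k = ker ∂_k / im ∂_{k+1}, so:

  H_0: rank C_0 − rank ∂_1 = 11 − 9 = 2, and the invariant factors of ∂_1 are all 1, so H_0 = Z^2.
  H_1: rank ker ∂_1 − rank ∂_2 = (27 − 9) − 16 = 2, and the invariant factors of ∂_2 are all 1, so H_1 = Z^2.
  H_2: rank ker ∂_2 − rank ∂_3 = (18 − 16) − 0 = 2, and there is no ∂_3, so H_2 = Z^2.

As a check, the Euler characteristic is 11 − 27 + 18 = 2, which agrees with 2 − 2 + 2 = 2.

H_0 = Z^2,  H_1 = Z^2,  H_2 = Z^2.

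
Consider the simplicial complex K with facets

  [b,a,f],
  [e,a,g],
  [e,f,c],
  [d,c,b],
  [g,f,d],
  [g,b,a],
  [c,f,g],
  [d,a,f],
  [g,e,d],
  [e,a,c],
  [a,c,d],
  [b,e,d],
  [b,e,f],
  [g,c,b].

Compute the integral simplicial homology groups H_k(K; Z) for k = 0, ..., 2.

We work with the vertex ordering a < b < c < d < e < f < g. The simplices of K, each written with vertices in increasing order, are:

  0-simplices (7): a, b, c, d, e, f, g
  1-simplices (21): ab, ac, ad, ae, af, ag, bc, bd, be, bf, bg, cd, ce, cf, cg, de, df, dg, ef, eg, fg
  2-simplices (14): abf, abg, acd, ace, adf, aeg, bcd, bcg, bde, bef, cef, cfg, deg, dfg

Hence C_0 ≅ Z^7, C_1 ≅ Z^21, C_2 ≅ Z^14.

Boundary ∂_1: C_1 → C_0 sends each edge [p,q] (with p < q) to q − p.
The resulting 7×21 matrix has rank 6, and its Smith normal form has invariant factors (1,1,1,1,1,1).

The boundary map ∂_2: C_2 → C_1 sends each 2-simplex [p,q,r] to [q,r] − [p,r] + [p,q]. For instance
  ∂ace = ce − ae + ac,
  ∂bcg = cg − bg + bc.
This gives a 21×14 integer matrix of rank 13; reducing to Smith normal form yields diagonal entries (1,1,1,1,1,1,1,1,1,1,1,1,1).

Computing H_k = (kernel of ∂_k) / (image of ∂_{k+1}):

  H_0: rank C_0 − rank ∂_1 = 7 − 6 = 1, and the invariant factors of ∂_1 are all 1, so H_0 ≅ Z.
  H_1: rank ker ∂_1 − rank ∂_2 = (21 − 6) − 13 = 2, and the invariant factors of ∂_2 are all 1, so H_1 ≅ Z^2.
  H_2: rank ker ∂_2 − rank ∂_3 = (14 − 13) − 0 = 1, and there is no ∂_3, so H_2 ≅ Z.

(K is a triangulation of the torus T^2.)

H_0 ≅ Z,  H_1 ≅ Z^2,  H_2 ≅ Z.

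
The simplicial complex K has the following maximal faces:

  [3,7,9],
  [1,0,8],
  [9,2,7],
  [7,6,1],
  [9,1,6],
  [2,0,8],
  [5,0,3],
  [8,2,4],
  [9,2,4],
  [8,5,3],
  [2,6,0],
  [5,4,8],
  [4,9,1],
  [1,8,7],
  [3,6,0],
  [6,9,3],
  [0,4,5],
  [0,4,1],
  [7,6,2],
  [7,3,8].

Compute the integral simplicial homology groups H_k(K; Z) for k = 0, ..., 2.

Order the vertices as 0 < 1 < 2 < 3 < 4 < 5 < 6 < 7 < 8 < 9. Listing each simplex with vertices in this order, K has dimension 2 with simplices:

  0-simplices (10): [0], [1], [2], [3], [4], [5], [6], [7], [8], [9]
  1-simplices (30): (30 of them)
  2-simplices (20): (20 of them)

Hence C_0 ≅ Z^10, C_1 ≅ Z^30, C_2 ≅ Z^20.

Boundary ∂_1: C_1 → C_0 is given by ∂[p,q] = [q] − [p]. For instance
  ∂[4,8] = [8] − [4].
The resulting 10×30 matrix has rank 9, and its Smith normal form has invariant factors (1,1,1,1,1,1,1,1,1).

Boundary ∂_2: C_2 → C_1 maps a triangle to the signed sum of its edges. For instance
  ∂[1,6,9] = [6,9] − [1,9] + [1,6],
  ∂[2,4,9] = [4,9] − [2,9] + [2,4].
The resulting 30×20 matrix has rank 20, and its Smith normal form has invariant factors (1,1,1,1,1,1,1,1,1,1,1,1,1,1,1,1,1,1,1,2).

Now H_k = ker ∂_k / im ∂_{k+1}, so:

  H_0: rank C_0 − rank ∂_1 = 10 − 9 = 1, and the invariant factors of ∂_1 are all 1, so H_0 ≅ Z.
  H_1: rank ker ∂_1 − rank ∂_2 = (30 − 9) − 20 = 1, and ∂_2 has invariant factor 2 > 1, so H_1 ≅ Z ⊕ Z/2.
  H_2: rank ker ∂_2 − rank ∂_3 = (20 − 20) − 0 = 0, and there is no ∂_3, so H_2 ≅ 0.

As a check, the Euler characteristic is 10 − 30 + 20 = 0, which agrees with 1 − 1 + 0 = 0.

H_0 = Z,  H_1 = Z ⊕ Z/2,  H_2 = 0.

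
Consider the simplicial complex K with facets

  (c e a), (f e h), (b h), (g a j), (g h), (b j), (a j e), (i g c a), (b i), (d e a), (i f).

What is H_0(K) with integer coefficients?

Take the total order a < b < c < d < e < f < g < h < i < j on the vertex set. Then K (dimension 3) consists of the simplices:

  0-simplices (10): a, b, c, d, e, f, g, h, i, j
  1-simplices (21): ac, ad, ae, ag, ai, aj, bh, bi, bj, ce, cg, ci, de, ef, eh, ej, fh, fi, gh, gi, gj
  2-simplices (9): ace, acg, aci, ade, aej, agi, agj, cgi, efh
  3-simplices (1): acgi

giving chain groups C_0 ≅ Z^10, C_1 ≅ Z^21, C_2 ≅ Z^9, C_3 ≅ Z^1.

∂_1: C_1 → C_0 sends each edge [p,q] (with p < q) to q − p. For instance
  ∂ai = i − a.
The 10×21 boundary matrix has rank 9 and Smith normal form diag(1,1,1,1,1,1,1,1,1).

The boundary map ∂_2: C_2 → C_1 maps a triangle to the signed sum of its edges. For instance
  ∂efh = fh − eh + ef,
  ∂aci = ci − ai + ac.
The 21×9 boundary matrix has rank 8 and Smith normal form diag(1,1,1,1,1,1,1,1).

The boundary map ∂_3: C_3 → C_2 sends each 3-simplex σ to the alternating sum Σ_i (−1)^i (σ with its i-th vertex removed). For instance
  ∂acgi = cgi − agi + aci − acg.
This gives a 9×1 integer matrix of rank 1; reducing to Smith normal form yields diagonal entries (1).

From H_k ≅ ker(∂_k) / im(∂_{k+1}) we obtain:

  H_0: rank C_0 − rank ∂_1 = 10 − 9 = 1, and the invariant factors of ∂_1 are all 1, so H_0 ≅ Z.

H_0 ≅ Z.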